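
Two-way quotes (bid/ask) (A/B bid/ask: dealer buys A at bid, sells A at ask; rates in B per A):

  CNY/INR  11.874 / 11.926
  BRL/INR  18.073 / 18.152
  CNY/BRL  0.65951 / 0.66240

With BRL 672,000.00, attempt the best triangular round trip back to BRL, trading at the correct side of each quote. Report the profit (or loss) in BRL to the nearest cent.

Net result: BRL -376.16 (no profitable arbitrage after spreads)

Best loop BRL → INR → CNY → BRL:
BRL 672,000.00 × 18.073 (sell BRL at bid) = INR 12,145,056.00
INR 12,145,056.00 ÷ 11.926 (buy CNY at ask) = CNY 1,018,367.94
CNY 1,018,367.94 × 0.65951 (sell CNY at bid) = BRL 671,623.84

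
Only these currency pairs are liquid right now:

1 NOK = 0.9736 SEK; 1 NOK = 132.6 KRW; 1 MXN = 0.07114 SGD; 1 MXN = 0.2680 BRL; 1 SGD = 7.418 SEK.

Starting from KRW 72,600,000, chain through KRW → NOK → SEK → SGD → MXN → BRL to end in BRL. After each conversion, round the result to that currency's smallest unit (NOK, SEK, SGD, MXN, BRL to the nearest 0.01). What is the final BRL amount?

KRW 72,600,000 ÷ 132.6 = NOK 547,511.31
NOK 547,511.31 × 0.9736 = SEK 533,057.01
SEK 533,057.01 ÷ 7.418 = SGD 71,859.94
SGD 71,859.94 ÷ 0.07114 = MXN 1,010,120.04
MXN 1,010,120.04 × 0.2680 = BRL 270,712.17

BRL 270,712.17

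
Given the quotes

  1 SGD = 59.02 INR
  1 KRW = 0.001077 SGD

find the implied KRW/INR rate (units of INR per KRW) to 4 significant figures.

KRW/INR = 0.06356

1 KRW × 0.001077 = 0.001077 SGD
0.001077 SGD × 59.02 = 0.0635645 INR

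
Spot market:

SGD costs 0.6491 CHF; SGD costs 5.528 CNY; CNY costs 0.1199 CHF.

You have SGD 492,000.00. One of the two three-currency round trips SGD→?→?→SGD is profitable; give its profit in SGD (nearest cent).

Profit: SGD 10,389.68

Profitable loop is SGD → CNY → CHF → SGD:
SGD 492,000.00 × 5.528 = CNY 2,719,776.00
CNY 2,719,776.00 × 0.1199 = CHF 326,101.14
CHF 326,101.14 ÷ 0.6491 = SGD 502,389.68
Profit = SGD 502,389.68 − SGD 492,000.00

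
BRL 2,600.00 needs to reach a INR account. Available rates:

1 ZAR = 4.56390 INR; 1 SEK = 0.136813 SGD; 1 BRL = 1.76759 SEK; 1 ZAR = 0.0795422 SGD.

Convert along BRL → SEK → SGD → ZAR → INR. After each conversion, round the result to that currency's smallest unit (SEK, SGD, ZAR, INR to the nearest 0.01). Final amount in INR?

INR 36,076.40

BRL 2,600.00 × 1.76759 = SEK 4,595.73
SEK 4,595.73 × 0.136813 = SGD 628.76
SGD 628.76 ÷ 0.0795422 = ZAR 7,904.73
ZAR 7,904.73 × 4.56390 = INR 36,076.40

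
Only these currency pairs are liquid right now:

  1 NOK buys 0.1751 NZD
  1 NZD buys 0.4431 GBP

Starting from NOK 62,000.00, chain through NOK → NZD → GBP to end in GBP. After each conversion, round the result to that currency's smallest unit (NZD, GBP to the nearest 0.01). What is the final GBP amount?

GBP 4,810.38

NOK 62,000.00 × 0.1751 = NZD 10,856.20
NZD 10,856.20 × 0.4431 = GBP 4,810.38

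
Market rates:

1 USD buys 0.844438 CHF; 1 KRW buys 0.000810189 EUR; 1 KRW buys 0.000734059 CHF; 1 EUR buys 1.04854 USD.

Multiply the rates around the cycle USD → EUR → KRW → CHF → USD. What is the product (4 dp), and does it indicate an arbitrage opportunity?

Around USD → EUR → KRW → CHF → USD: 1 ÷ 1.04854 ÷ 0.000810189 × 0.000734059 ÷ 0.844438 = 1.023274
Product > 1; profitable direction is USD → EUR → KRW → CHF → USD.

1.0233 (arbitrage exists)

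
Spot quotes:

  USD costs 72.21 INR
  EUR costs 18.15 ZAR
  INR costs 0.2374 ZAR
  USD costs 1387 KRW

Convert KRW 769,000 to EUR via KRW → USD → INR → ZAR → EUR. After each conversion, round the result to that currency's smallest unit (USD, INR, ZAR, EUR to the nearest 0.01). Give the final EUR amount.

KRW 769,000 ÷ 1387 = USD 554.43
USD 554.43 × 72.21 = INR 40,035.39
INR 40,035.39 × 0.2374 = ZAR 9,504.40
ZAR 9,504.40 ÷ 18.15 = EUR 523.66

EUR 523.66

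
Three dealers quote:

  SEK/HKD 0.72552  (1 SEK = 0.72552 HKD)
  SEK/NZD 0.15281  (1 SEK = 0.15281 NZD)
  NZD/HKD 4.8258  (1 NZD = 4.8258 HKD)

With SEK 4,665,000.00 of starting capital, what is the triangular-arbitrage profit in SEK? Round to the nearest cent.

Profitable loop is SEK → NZD → HKD → SEK:
SEK 4,665,000.00 × 0.15281 = NZD 712,858.65
NZD 712,858.65 × 4.8258 = HKD 3,440,113.27
HKD 3,440,113.27 ÷ 0.72552 = SEK 4,741,582.97
Profit = SEK 4,741,582.97 − SEK 4,665,000.00

Profit: SEK 76,582.97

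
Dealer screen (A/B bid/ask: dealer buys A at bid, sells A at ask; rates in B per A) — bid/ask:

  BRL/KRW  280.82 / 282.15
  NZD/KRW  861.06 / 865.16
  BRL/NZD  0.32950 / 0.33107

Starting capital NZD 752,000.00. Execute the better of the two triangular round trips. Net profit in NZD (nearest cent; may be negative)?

Best loop NZD → KRW → BRL → NZD:
NZD 752,000.00 × 861.06 (sell NZD at bid) = KRW 647,517,120
KRW 647,517,120 ÷ 282.15 (buy BRL at ask) = BRL 2,294,939.29
BRL 2,294,939.29 × 0.32950 (sell BRL at bid) = NZD 756,182.50

Net profit: NZD 4,182.50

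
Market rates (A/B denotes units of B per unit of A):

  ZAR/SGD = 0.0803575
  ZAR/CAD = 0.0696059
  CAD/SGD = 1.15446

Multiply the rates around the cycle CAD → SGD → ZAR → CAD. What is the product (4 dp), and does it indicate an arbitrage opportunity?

Around CAD → SGD → ZAR → CAD: 1 × 1.15446 ÷ 0.0803575 × 0.0696059 = 0.999997
Product ≈ 1 (deviation 0.000%, within rounding noise).

1.0000 (no arbitrage)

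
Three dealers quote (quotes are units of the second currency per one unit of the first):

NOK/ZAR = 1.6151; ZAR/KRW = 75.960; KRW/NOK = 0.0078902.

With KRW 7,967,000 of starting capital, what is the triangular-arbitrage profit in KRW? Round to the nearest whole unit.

Profitable loop is KRW → ZAR → NOK → KRW:
KRW 7,967,000 ÷ 75.960 = ZAR 104,884.15
ZAR 104,884.15 ÷ 1.6151 = NOK 64,939.72
NOK 64,939.72 ÷ 0.0078902 = KRW 8,230,428
Profit = KRW 8,230,428 − KRW 7,967,000

Profit: KRW 263,428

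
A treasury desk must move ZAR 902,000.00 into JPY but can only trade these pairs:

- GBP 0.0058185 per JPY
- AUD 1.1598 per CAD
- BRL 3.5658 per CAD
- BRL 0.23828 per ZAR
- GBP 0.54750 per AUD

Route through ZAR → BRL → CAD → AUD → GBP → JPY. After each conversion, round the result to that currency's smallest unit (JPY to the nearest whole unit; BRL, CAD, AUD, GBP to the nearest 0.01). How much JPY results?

ZAR 902,000.00 × 0.23828 = BRL 214,928.56
BRL 214,928.56 ÷ 3.5658 = CAD 60,274.99
CAD 60,274.99 × 1.1598 = AUD 69,906.93
AUD 69,906.93 × 0.54750 = GBP 38,274.04
GBP 38,274.04 ÷ 0.0058185 = JPY 6,577,991

JPY 6,577,991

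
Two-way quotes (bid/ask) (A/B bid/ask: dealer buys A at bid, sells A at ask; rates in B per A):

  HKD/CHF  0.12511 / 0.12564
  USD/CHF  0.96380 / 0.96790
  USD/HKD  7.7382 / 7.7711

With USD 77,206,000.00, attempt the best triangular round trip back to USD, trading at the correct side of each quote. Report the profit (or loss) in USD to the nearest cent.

Best loop USD → HKD → CHF → USD:
USD 77,206,000.00 × 7.7382 (sell USD at bid) = HKD 597,435,469.20
HKD 597,435,469.20 × 0.12511 (sell HKD at bid) = CHF 74,745,151.55
CHF 74,745,151.55 ÷ 0.96790 (buy USD at ask) = USD 77,224,043.34

Net profit: USD 18,043.34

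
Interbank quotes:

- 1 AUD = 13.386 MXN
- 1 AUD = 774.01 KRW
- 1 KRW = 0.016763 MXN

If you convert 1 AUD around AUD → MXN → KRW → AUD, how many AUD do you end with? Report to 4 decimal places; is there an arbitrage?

Around AUD → MXN → KRW → AUD: 1 × 13.386 ÷ 0.016763 ÷ 774.01 = 1.031698
Product > 1; profitable direction is AUD → MXN → KRW → AUD.

1.0317 (arbitrage exists)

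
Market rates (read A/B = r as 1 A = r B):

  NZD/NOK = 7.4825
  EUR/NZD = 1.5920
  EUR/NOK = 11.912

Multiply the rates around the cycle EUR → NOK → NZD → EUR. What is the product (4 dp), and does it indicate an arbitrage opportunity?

1.0000 (no arbitrage)

Around EUR → NOK → NZD → EUR: 1 × 11.912 ÷ 7.4825 ÷ 1.5920 = 0.999988
Product ≈ 1 (deviation 0.001%, within rounding noise).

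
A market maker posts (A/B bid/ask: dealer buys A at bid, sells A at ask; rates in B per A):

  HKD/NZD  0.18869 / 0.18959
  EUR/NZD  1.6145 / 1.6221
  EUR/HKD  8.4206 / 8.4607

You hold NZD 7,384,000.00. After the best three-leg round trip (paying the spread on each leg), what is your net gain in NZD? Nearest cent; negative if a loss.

Net profit: NZD 48,039.59

Best loop NZD → HKD → EUR → NZD:
NZD 7,384,000.00 ÷ 0.18959 (buy HKD at ask) = HKD 38,947,201.86
HKD 38,947,201.86 ÷ 8.4607 (buy EUR at ask) = EUR 4,603,307.27
EUR 4,603,307.27 × 1.6145 (sell EUR at bid) = NZD 7,432,039.59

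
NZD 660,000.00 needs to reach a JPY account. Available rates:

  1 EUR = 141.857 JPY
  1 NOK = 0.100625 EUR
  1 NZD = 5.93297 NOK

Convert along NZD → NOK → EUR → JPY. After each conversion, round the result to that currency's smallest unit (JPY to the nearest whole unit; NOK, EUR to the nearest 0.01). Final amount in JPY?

JPY 55,894,973

NZD 660,000.00 × 5.93297 = NOK 3,915,760.20
NOK 3,915,760.20 × 0.100625 = EUR 394,023.37
EUR 394,023.37 × 141.857 = JPY 55,894,973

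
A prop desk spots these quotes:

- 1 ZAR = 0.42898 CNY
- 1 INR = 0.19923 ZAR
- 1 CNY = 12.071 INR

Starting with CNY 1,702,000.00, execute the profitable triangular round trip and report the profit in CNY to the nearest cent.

Profitable loop is CNY → INR → ZAR → CNY:
CNY 1,702,000.00 × 12.071 = INR 20,544,842.00
INR 20,544,842.00 × 0.19923 = ZAR 4,093,148.87
ZAR 4,093,148.87 × 0.42898 = CNY 1,755,879.00
Profit = CNY 1,755,879.00 − CNY 1,702,000.00

Profit: CNY 53,879.00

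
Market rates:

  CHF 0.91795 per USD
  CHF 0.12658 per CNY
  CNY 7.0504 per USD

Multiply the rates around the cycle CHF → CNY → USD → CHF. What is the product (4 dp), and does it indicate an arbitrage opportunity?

1.0286 (arbitrage exists)

Around CHF → CNY → USD → CHF: 1 ÷ 0.12658 ÷ 7.0504 × 0.91795 = 1.028585
Product > 1; profitable direction is CHF → CNY → USD → CHF.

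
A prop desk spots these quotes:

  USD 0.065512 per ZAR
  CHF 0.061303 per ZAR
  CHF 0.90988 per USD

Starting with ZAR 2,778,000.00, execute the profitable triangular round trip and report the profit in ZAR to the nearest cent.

Profit: ZAR 78,991.79

Profitable loop is ZAR → CHF → USD → ZAR:
ZAR 2,778,000.00 × 0.061303 = CHF 170,299.73
CHF 170,299.73 ÷ 0.90988 = USD 187,167.25
USD 187,167.25 ÷ 0.065512 = ZAR 2,856,991.79
Profit = ZAR 2,856,991.79 − ZAR 2,778,000.00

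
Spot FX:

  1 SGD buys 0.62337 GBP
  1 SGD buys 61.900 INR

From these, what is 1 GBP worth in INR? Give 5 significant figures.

1 GBP ÷ 0.62337 = 1.60418 SGD
1.60418 SGD × 61.900 = 99.299 INR

GBP/INR = 99.299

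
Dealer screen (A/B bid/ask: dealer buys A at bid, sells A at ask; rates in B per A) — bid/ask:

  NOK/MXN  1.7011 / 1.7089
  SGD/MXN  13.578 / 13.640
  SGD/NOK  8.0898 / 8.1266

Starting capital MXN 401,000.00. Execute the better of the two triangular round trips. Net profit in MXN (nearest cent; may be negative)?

Net profit: MXN 3,573.69

Best loop MXN → SGD → NOK → MXN:
MXN 401,000.00 ÷ 13.640 (buy SGD at ask) = SGD 29,398.83
SGD 29,398.83 × 8.0898 (sell SGD at bid) = NOK 237,830.63
NOK 237,830.63 × 1.7011 (sell NOK at bid) = MXN 404,573.69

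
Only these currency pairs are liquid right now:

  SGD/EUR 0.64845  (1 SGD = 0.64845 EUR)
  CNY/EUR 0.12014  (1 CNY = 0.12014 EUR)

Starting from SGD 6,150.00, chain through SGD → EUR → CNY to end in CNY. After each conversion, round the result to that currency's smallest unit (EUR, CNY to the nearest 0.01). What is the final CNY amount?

CNY 33,194.36

SGD 6,150.00 × 0.64845 = EUR 3,987.97
EUR 3,987.97 ÷ 0.12014 = CNY 33,194.36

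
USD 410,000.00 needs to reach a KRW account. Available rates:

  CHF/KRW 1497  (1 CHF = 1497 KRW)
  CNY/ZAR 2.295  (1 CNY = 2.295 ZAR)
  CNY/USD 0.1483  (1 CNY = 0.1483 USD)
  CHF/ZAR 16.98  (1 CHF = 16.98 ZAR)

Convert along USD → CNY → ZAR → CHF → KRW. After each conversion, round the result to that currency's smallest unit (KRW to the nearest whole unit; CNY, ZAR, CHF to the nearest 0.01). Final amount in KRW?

KRW 559,383,316

USD 410,000.00 ÷ 0.1483 = CNY 2,764,666.22
CNY 2,764,666.22 × 2.295 = ZAR 6,344,908.97
ZAR 6,344,908.97 ÷ 16.98 = CHF 373,669.55
CHF 373,669.55 × 1497 = KRW 559,383,316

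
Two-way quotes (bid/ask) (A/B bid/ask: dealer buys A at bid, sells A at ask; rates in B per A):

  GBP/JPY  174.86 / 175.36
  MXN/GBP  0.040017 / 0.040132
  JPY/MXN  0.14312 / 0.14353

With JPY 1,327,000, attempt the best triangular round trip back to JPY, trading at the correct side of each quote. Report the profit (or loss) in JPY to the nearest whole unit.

Net profit: JPY 1,943

Best loop JPY → MXN → GBP → JPY:
JPY 1,327,000 × 0.14312 (sell JPY at bid) = MXN 189,920.24
MXN 189,920.24 × 0.040017 (sell MXN at bid) = GBP 7,600.04
GBP 7,600.04 × 174.86 (sell GBP at bid) = JPY 1,328,943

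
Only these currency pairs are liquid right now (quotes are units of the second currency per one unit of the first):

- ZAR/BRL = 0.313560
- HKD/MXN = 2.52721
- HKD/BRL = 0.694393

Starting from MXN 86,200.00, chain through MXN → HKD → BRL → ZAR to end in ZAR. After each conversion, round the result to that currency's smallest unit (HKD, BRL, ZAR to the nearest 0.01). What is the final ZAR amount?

ZAR 75,535.40

MXN 86,200.00 ÷ 2.52721 = HKD 34,108.76
HKD 34,108.76 × 0.694393 = BRL 23,684.88
BRL 23,684.88 ÷ 0.313560 = ZAR 75,535.40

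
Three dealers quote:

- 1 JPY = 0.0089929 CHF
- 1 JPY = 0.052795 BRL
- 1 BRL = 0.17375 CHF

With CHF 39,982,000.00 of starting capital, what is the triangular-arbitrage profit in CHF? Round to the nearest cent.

Profit: CHF 801,299.45

Profitable loop is CHF → JPY → BRL → CHF:
CHF 39,982,000.00 ÷ 0.0089929 = JPY 4,445,951,806
JPY 4,445,951,806 × 0.052795 = BRL 234,724,025.62
BRL 234,724,025.62 × 0.17375 = CHF 40,783,299.45
Profit = CHF 40,783,299.45 − CHF 39,982,000.00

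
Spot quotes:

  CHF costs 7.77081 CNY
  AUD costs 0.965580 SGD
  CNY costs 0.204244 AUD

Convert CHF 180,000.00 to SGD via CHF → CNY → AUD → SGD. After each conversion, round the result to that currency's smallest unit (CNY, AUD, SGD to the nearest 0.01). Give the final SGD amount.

CHF 180,000.00 × 7.77081 = CNY 1,398,745.80
CNY 1,398,745.80 × 0.204244 = AUD 285,685.44
AUD 285,685.44 × 0.965580 = SGD 275,852.15

SGD 275,852.15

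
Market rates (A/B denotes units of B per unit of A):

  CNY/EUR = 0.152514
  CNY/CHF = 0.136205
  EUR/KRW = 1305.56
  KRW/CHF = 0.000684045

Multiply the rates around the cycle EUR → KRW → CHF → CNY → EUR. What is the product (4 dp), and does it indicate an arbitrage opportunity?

Around EUR → KRW → CHF → CNY → EUR: 1 × 1305.56 × 0.000684045 ÷ 0.136205 × 0.152514 = 0.999996
Product ≈ 1 (deviation 0.000%, within rounding noise).

1.0000 (no arbitrage)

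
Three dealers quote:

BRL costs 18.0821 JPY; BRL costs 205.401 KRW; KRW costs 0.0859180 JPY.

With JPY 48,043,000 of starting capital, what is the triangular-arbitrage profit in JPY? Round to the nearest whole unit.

Profitable loop is JPY → KRW → BRL → JPY:
JPY 48,043,000 ÷ 0.0859180 = KRW 559,172,700
KRW 559,172,700 ÷ 205.401 = BRL 2,722,346.53
BRL 2,722,346.53 × 18.0821 = JPY 49,225,742
Profit = JPY 49,225,742 − JPY 48,043,000

Profit: JPY 1,182,742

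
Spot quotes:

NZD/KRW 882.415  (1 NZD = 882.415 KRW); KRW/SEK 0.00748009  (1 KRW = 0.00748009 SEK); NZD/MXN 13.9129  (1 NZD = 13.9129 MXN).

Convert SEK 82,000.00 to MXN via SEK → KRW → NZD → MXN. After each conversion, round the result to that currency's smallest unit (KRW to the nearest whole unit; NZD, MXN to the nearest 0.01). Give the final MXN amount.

SEK 82,000.00 ÷ 0.00748009 = KRW 10,962,435
KRW 10,962,435 ÷ 882.415 = NZD 12,423.22
NZD 12,423.22 × 13.9129 = MXN 172,843.02

MXN 172,843.02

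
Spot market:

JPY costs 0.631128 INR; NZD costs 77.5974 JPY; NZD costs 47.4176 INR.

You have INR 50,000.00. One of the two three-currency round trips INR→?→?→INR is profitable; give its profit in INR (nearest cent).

Profitable loop is INR → NZD → JPY → INR:
INR 50,000.00 ÷ 47.4176 = NZD 1,054.46
NZD 1,054.46 × 77.5974 = JPY 81,823
JPY 81,823 × 0.631128 = INR 51,641.05
Profit = INR 51,641.05 − INR 50,000.00

Profit: INR 1,641.05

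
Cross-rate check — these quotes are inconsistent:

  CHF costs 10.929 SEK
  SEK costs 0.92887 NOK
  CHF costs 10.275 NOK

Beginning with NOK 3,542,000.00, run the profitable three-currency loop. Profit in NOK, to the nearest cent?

Profit: NOK 43,048.41

Profitable loop is NOK → SEK → CHF → NOK:
NOK 3,542,000.00 ÷ 0.92887 = SEK 3,813,235.44
SEK 3,813,235.44 ÷ 10.929 = CHF 348,909.82
CHF 348,909.82 × 10.275 = NOK 3,585,048.41
Profit = NOK 3,585,048.41 − NOK 3,542,000.00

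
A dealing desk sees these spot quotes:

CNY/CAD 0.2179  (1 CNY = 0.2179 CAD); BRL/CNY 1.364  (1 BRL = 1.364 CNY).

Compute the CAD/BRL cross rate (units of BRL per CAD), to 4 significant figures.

CAD/BRL = 3.365

1 CAD ÷ 0.2179 = 4.58926 CNY
4.58926 CNY ÷ 1.364 = 3.36456 BRL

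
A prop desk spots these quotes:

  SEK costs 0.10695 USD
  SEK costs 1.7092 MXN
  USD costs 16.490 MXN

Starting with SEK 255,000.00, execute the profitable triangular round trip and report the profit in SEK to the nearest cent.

Profitable loop is SEK → USD → MXN → SEK:
SEK 255,000.00 × 0.10695 = USD 27,272.25
USD 27,272.25 × 16.490 = MXN 449,719.40
MXN 449,719.40 ÷ 1.7092 = SEK 263,116.90
Profit = SEK 263,116.90 − SEK 255,000.00

Profit: SEK 8,116.90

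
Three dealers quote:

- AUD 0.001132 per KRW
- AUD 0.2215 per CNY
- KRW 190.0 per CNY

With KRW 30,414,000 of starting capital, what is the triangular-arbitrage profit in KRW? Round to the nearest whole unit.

Profit: KRW 907,838

Profitable loop is KRW → CNY → AUD → KRW:
KRW 30,414,000 ÷ 190.0 = CNY 160,073.68
CNY 160,073.68 × 0.2215 = AUD 35,456.32
AUD 35,456.32 ÷ 0.001132 = KRW 31,321,838
Profit = KRW 31,321,838 − KRW 30,414,000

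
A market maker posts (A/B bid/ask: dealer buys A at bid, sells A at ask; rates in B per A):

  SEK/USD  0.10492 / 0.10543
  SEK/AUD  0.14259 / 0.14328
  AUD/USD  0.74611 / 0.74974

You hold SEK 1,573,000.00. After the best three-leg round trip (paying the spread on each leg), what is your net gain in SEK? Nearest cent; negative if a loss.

Net profit: SEK 14,290.61

Best loop SEK → AUD → USD → SEK:
SEK 1,573,000.00 × 0.14259 (sell SEK at bid) = AUD 224,294.07
AUD 224,294.07 × 0.74611 (sell AUD at bid) = USD 167,348.05
USD 167,348.05 ÷ 0.10543 (buy SEK at ask) = SEK 1,587,290.61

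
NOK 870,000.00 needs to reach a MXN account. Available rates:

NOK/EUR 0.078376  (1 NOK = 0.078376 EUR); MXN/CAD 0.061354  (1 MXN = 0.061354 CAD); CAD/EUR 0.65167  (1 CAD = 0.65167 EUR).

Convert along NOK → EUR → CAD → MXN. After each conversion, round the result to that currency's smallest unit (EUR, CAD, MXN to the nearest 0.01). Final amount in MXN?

NOK 870,000.00 × 0.078376 = EUR 68,187.12
EUR 68,187.12 ÷ 0.65167 = CAD 104,634.43
CAD 104,634.43 ÷ 0.061354 = MXN 1,705,421.49

MXN 1,705,421.49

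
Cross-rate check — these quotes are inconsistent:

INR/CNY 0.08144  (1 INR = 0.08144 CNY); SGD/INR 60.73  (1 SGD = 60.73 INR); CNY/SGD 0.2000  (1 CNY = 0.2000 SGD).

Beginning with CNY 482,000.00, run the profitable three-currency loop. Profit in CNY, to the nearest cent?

Profitable loop is CNY → INR → SGD → CNY:
CNY 482,000.00 ÷ 0.08144 = INR 5,918,467.58
INR 5,918,467.58 ÷ 60.73 = SGD 97,455.42
SGD 97,455.42 ÷ 0.2000 = CNY 487,277.09
Profit = CNY 487,277.09 − CNY 482,000.00

Profit: CNY 5,277.09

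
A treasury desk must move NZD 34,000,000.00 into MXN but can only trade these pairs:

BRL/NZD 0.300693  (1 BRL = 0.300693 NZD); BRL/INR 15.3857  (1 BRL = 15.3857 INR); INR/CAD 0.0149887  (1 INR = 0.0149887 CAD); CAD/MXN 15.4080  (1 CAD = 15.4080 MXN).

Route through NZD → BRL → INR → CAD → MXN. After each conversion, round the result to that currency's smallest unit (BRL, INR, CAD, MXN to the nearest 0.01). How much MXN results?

NZD 34,000,000.00 ÷ 0.300693 = BRL 113,072,136.70
BRL 113,072,136.70 × 15.3857 = INR 1,739,693,973.63
INR 1,739,693,973.63 × 0.0149887 = CAD 26,075,751.06
CAD 26,075,751.06 × 15.4080 = MXN 401,775,172.33

MXN 401,775,172.33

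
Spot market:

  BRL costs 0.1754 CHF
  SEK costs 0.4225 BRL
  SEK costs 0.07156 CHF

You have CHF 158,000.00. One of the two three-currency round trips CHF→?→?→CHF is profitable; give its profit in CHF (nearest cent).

Profit: CHF 5,622.51

Profitable loop is CHF → SEK → BRL → CHF:
CHF 158,000.00 ÷ 0.07156 = SEK 2,207,937.40
SEK 2,207,937.40 × 0.4225 = BRL 932,853.55
BRL 932,853.55 × 0.1754 = CHF 163,622.51
Profit = CHF 163,622.51 − CHF 158,000.00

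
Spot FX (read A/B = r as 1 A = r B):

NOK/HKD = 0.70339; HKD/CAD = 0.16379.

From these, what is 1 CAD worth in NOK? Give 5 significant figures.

1 CAD ÷ 0.16379 = 6.10538 HKD
6.10538 HKD ÷ 0.70339 = 8.67993 NOK

CAD/NOK = 8.6799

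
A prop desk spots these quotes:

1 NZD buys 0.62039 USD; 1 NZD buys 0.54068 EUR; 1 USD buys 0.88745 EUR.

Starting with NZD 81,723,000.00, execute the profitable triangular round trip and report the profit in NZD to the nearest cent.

Profit: NZD 1,494,119.40

Profitable loop is NZD → USD → EUR → NZD:
NZD 81,723,000.00 × 0.62039 = USD 50,700,131.97
USD 50,700,131.97 × 0.88745 = EUR 44,993,832.12
EUR 44,993,832.12 ÷ 0.54068 = NZD 83,217,119.40
Profit = NZD 83,217,119.40 − NZD 81,723,000.00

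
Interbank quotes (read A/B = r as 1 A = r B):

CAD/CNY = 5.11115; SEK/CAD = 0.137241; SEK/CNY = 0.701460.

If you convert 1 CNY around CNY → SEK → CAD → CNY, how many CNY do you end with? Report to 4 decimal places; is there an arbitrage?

1.0000 (no arbitrage)

Around CNY → SEK → CAD → CNY: 1 ÷ 0.701460 × 0.137241 × 5.11115 = 0.999999
Product ≈ 1 (deviation 0.000%, within rounding noise).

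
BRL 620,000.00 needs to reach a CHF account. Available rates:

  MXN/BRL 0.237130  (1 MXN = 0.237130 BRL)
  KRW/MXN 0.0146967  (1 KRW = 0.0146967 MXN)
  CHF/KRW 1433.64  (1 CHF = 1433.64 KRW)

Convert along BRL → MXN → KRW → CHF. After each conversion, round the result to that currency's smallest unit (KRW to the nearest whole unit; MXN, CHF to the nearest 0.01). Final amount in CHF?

BRL 620,000.00 ÷ 0.237130 = MXN 2,614,599.59
MXN 2,614,599.59 ÷ 0.0146967 = KRW 177,903,855
KRW 177,903,855 ÷ 1433.64 = CHF 124,092.42

CHF 124,092.42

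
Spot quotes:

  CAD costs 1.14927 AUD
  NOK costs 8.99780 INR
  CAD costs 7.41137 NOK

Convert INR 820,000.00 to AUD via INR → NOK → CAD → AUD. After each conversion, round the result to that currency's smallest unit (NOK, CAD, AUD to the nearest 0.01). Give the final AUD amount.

AUD 14,131.92

INR 820,000.00 ÷ 8.99780 = NOK 91,133.39
NOK 91,133.39 ÷ 7.41137 = CAD 12,296.43
CAD 12,296.43 × 1.14927 = AUD 14,131.92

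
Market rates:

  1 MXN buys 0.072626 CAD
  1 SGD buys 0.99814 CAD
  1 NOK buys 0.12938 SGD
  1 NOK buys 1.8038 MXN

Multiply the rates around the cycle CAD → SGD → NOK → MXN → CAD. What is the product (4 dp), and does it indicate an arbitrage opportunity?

Around CAD → SGD → NOK → MXN → CAD: 1 ÷ 0.99814 ÷ 0.12938 × 1.8038 × 0.072626 = 1.014430
Product > 1; profitable direction is CAD → SGD → NOK → MXN → CAD.

1.0144 (arbitrage exists)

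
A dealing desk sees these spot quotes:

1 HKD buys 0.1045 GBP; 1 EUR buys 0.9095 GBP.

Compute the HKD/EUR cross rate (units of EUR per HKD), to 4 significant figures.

1 HKD × 0.1045 = 0.1045 GBP
0.1045 GBP ÷ 0.9095 = 0.114898 EUR

HKD/EUR = 0.1149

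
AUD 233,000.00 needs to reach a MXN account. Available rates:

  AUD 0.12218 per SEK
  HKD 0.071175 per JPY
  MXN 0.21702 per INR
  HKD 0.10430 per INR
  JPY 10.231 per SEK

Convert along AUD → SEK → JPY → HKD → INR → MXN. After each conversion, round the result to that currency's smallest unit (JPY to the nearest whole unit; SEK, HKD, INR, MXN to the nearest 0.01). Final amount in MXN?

MXN 2,889,460.77

AUD 233,000.00 ÷ 0.12218 = SEK 1,907,022.43
SEK 1,907,022.43 × 10.231 = JPY 19,510,746
JPY 19,510,746 × 0.071175 = HKD 1,388,677.35
HKD 1,388,677.35 ÷ 0.10430 = INR 13,314,260.31
INR 13,314,260.31 × 0.21702 = MXN 2,889,460.77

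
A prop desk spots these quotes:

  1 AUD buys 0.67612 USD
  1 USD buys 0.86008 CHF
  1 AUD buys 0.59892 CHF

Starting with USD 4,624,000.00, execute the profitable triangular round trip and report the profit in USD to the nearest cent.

Profit: USD 138,379.61

Profitable loop is USD → AUD → CHF → USD:
USD 4,624,000.00 ÷ 0.67612 = AUD 6,839,022.66
AUD 6,839,022.66 × 0.59892 = CHF 4,096,027.45
CHF 4,096,027.45 ÷ 0.86008 = USD 4,762,379.61
Profit = USD 4,762,379.61 − USD 4,624,000.00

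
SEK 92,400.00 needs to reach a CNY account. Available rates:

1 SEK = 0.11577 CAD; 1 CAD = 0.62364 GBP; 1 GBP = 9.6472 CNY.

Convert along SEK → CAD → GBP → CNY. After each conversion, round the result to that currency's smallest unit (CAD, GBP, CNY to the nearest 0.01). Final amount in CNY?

SEK 92,400.00 × 0.11577 = CAD 10,697.15
CAD 10,697.15 × 0.62364 = GBP 6,671.17
GBP 6,671.17 × 9.6472 = CNY 64,358.11

CNY 64,358.11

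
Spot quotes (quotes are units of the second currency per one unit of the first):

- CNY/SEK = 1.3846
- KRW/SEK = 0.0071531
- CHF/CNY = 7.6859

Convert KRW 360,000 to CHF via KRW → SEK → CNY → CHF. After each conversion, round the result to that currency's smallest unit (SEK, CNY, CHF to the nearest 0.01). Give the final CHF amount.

CHF 241.98

KRW 360,000 × 0.0071531 = SEK 2,575.12
SEK 2,575.12 ÷ 1.3846 = CNY 1,859.83
CNY 1,859.83 ÷ 7.6859 = CHF 241.98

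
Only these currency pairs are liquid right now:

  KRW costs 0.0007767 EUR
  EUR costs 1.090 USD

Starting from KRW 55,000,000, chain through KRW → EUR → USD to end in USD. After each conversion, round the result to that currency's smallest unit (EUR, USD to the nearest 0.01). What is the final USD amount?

USD 46,563.17

KRW 55,000,000 × 0.0007767 = EUR 42,718.50
EUR 42,718.50 × 1.090 = USD 46,563.17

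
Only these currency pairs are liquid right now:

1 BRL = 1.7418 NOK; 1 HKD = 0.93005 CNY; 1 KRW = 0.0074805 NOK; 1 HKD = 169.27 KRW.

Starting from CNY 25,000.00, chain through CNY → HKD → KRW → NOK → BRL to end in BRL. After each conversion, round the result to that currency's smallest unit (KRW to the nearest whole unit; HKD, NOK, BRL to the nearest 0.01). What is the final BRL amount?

CNY 25,000.00 ÷ 0.93005 = HKD 26,880.28
HKD 26,880.28 × 169.27 = KRW 4,550,025
KRW 4,550,025 × 0.0074805 = NOK 34,036.46
NOK 34,036.46 ÷ 1.7418 = BRL 19,540.97

BRL 19,540.97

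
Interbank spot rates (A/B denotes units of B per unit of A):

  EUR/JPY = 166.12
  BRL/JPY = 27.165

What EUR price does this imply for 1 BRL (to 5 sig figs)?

BRL/EUR = 0.16353

1 BRL × 27.165 = 27.165 JPY
27.165 JPY ÷ 166.12 = 0.163526 EUR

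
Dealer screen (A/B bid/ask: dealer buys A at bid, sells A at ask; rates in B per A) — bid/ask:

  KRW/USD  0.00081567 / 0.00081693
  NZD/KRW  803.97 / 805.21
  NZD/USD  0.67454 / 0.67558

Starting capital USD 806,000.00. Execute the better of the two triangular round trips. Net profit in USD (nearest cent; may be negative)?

Net profit: USD 20,511.20

Best loop USD → KRW → NZD → USD:
USD 806,000.00 ÷ 0.00081693 (buy KRW at ask) = KRW 986,620,641
KRW 986,620,641 ÷ 805.21 (buy NZD at ask) = NZD 1,225,296.06
NZD 1,225,296.06 × 0.67454 (sell NZD at bid) = USD 826,511.20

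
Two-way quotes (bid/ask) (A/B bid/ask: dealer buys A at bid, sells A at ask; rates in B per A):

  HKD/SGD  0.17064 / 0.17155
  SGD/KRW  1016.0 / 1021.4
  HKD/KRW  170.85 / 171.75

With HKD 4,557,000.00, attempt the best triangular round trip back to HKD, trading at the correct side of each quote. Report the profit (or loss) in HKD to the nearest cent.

Net profit: HKD 42,989.42

Best loop HKD → SGD → KRW → HKD:
HKD 4,557,000.00 × 0.17064 (sell HKD at bid) = SGD 777,606.48
SGD 777,606.48 × 1016.0 (sell SGD at bid) = KRW 790,048,184
KRW 790,048,184 ÷ 171.75 (buy HKD at ask) = HKD 4,599,989.42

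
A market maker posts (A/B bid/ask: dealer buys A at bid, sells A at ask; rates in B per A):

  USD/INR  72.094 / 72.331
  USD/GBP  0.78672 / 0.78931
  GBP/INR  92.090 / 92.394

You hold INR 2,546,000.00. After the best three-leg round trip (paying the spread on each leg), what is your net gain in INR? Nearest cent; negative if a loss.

Net profit: INR 4,155.09

Best loop INR → USD → GBP → INR:
INR 2,546,000.00 ÷ 72.331 (buy USD at ask) = USD 35,199.29
USD 35,199.29 × 0.78672 (sell USD at bid) = GBP 27,691.99
GBP 27,691.99 × 92.090 (sell GBP at bid) = INR 2,550,155.09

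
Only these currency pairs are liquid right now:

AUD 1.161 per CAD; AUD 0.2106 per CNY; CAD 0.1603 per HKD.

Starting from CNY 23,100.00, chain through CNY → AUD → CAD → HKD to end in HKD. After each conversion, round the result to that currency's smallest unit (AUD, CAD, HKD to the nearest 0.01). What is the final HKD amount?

HKD 26,139.93

CNY 23,100.00 × 0.2106 = AUD 4,864.86
AUD 4,864.86 ÷ 1.161 = CAD 4,190.23
CAD 4,190.23 ÷ 0.1603 = HKD 26,139.93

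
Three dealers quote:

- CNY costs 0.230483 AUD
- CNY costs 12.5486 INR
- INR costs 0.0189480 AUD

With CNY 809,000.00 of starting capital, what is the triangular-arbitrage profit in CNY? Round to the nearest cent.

Profit: CNY 25,580.58

Profitable loop is CNY → INR → AUD → CNY:
CNY 809,000.00 × 12.5486 = INR 10,151,817.40
INR 10,151,817.40 × 0.0189480 = AUD 192,356.64
AUD 192,356.64 ÷ 0.230483 = CNY 834,580.58
Profit = CNY 834,580.58 − CNY 809,000.00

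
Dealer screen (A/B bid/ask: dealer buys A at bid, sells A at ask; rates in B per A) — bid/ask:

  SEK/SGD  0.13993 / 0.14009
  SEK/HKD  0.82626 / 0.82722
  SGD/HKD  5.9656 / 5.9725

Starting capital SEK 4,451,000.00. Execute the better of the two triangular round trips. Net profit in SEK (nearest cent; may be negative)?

Net profit: SEK 40,604.75

Best loop SEK → SGD → HKD → SEK:
SEK 4,451,000.00 × 0.13993 (sell SEK at bid) = SGD 622,828.43
SGD 622,828.43 × 5.9656 (sell SGD at bid) = HKD 3,715,545.28
HKD 3,715,545.28 ÷ 0.82722 (buy SEK at ask) = SEK 4,491,604.75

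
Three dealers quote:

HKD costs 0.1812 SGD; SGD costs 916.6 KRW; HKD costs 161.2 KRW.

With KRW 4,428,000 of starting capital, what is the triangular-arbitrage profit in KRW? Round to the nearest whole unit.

Profit: KRW 134,266

Profitable loop is KRW → HKD → SGD → KRW:
KRW 4,428,000 ÷ 161.2 = HKD 27,468.98
HKD 27,468.98 × 0.1812 = SGD 4,977.38
SGD 4,977.38 × 916.6 = KRW 4,562,266
Profit = KRW 4,562,266 − KRW 4,428,000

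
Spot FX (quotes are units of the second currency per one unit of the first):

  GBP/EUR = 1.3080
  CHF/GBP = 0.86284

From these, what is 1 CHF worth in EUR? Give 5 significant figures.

CHF/EUR = 1.1286

1 CHF × 0.86284 = 0.86284 GBP
0.86284 GBP × 1.3080 = 1.12859 EUR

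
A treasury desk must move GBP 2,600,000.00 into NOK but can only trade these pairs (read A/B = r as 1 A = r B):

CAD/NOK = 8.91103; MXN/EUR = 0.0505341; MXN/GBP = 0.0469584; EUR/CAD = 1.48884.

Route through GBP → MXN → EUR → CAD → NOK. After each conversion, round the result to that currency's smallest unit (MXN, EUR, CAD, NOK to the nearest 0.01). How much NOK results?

NOK 37,121,073.41

GBP 2,600,000.00 ÷ 0.0469584 = MXN 55,368,155.64
MXN 55,368,155.64 × 0.0505341 = EUR 2,797,979.91
EUR 2,797,979.91 × 1.48884 = CAD 4,165,744.41
CAD 4,165,744.41 × 8.91103 = NOK 37,121,073.41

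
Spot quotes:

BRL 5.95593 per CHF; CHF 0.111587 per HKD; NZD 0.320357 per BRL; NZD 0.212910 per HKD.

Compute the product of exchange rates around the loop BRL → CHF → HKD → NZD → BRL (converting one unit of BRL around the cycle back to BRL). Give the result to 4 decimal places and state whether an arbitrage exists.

Around BRL → CHF → HKD → NZD → BRL: 1 ÷ 5.95593 ÷ 0.111587 × 0.212910 ÷ 0.320357 = 0.999997
Product ≈ 1 (deviation 0.000%, within rounding noise).

1.0000 (no arbitrage)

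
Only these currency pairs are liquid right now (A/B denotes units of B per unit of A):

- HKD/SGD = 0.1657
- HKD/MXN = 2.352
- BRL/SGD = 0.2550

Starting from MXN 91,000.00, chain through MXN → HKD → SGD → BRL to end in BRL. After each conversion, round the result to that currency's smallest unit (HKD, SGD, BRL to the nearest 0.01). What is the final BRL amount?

MXN 91,000.00 ÷ 2.352 = HKD 38,690.48
HKD 38,690.48 × 0.1657 = SGD 6,411.01
SGD 6,411.01 ÷ 0.2550 = BRL 25,141.22

BRL 25,141.22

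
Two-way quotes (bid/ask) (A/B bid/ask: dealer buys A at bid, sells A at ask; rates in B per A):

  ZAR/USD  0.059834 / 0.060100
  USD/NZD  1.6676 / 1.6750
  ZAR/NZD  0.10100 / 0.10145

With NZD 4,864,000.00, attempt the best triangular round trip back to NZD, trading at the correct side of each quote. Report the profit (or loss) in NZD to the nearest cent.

Net profit: NZD 16,065.56

Best loop NZD → USD → ZAR → NZD:
NZD 4,864,000.00 ÷ 1.6750 (buy USD at ask) = USD 2,903,880.60
USD 2,903,880.60 ÷ 0.060100 (buy ZAR at ask) = ZAR 48,317,480.82
ZAR 48,317,480.82 × 0.10100 (sell ZAR at bid) = NZD 4,880,065.56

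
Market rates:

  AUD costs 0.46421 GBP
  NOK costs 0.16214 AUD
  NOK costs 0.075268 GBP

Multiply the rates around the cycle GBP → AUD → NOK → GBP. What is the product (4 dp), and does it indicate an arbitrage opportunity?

1.0000 (no arbitrage)

Around GBP → AUD → NOK → GBP: 1 ÷ 0.46421 ÷ 0.16214 × 0.075268 = 1.000013
Product ≈ 1 (deviation 0.001%, within rounding noise).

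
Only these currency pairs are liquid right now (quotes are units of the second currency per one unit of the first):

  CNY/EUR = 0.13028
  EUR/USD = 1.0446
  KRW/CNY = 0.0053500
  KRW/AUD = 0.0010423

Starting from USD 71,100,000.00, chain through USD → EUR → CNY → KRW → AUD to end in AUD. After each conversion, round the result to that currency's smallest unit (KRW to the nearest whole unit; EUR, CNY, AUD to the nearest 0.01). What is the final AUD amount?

AUD 101,784,297.85

USD 71,100,000.00 ÷ 1.0446 = EUR 68,064,330.84
EUR 68,064,330.84 ÷ 0.13028 = CNY 522,446,506.29
CNY 522,446,506.29 ÷ 0.0053500 = KRW 97,653,552,578
KRW 97,653,552,578 × 0.0010423 = AUD 101,784,297.85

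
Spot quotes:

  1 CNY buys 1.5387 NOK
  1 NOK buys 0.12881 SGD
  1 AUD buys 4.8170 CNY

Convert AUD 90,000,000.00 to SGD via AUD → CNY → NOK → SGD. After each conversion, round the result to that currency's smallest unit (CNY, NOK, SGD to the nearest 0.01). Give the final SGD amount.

SGD 85,925,623.02

AUD 90,000,000.00 × 4.8170 = CNY 433,530,000.00
CNY 433,530,000.00 × 1.5387 = NOK 667,072,611.00
NOK 667,072,611.00 × 0.12881 = SGD 85,925,623.02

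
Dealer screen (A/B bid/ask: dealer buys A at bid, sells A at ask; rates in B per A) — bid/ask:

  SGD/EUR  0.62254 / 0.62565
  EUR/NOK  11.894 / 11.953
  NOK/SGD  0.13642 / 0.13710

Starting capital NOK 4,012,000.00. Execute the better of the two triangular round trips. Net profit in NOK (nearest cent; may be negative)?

Net profit: NOK 40,603.97

Best loop NOK → SGD → EUR → NOK:
NOK 4,012,000.00 × 0.13642 (sell NOK at bid) = SGD 547,317.04
SGD 547,317.04 × 0.62254 (sell SGD at bid) = EUR 340,726.75
EUR 340,726.75 × 11.894 (sell EUR at bid) = NOK 4,052,603.97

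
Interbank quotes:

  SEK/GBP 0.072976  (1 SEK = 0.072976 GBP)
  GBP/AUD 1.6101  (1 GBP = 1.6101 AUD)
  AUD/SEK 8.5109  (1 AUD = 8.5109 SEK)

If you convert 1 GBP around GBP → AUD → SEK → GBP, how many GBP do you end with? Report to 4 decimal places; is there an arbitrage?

Around GBP → AUD → SEK → GBP: 1 × 1.6101 × 8.5109 × 0.072976 = 1.000019
Product ≈ 1 (deviation 0.002%, within rounding noise).

1.0000 (no arbitrage)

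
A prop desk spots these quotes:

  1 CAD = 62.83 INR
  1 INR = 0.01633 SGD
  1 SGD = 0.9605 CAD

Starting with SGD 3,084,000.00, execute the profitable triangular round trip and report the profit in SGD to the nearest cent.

Profit: SGD 45,419.29

Profitable loop is SGD → INR → CAD → SGD:
SGD 3,084,000.00 ÷ 0.01633 = INR 188,854,868.34
INR 188,854,868.34 ÷ 62.83 = CAD 3,005,807.23
CAD 3,005,807.23 ÷ 0.9605 = SGD 3,129,419.29
Profit = SGD 3,129,419.29 − SGD 3,084,000.00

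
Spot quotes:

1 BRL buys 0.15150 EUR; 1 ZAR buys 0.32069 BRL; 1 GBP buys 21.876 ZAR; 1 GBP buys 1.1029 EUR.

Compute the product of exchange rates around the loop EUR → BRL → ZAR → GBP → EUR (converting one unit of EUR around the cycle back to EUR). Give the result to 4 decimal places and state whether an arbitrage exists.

Around EUR → BRL → ZAR → GBP → EUR: 1 ÷ 0.15150 ÷ 0.32069 ÷ 21.876 × 1.1029 = 1.037696
Product > 1; profitable direction is EUR → BRL → ZAR → GBP → EUR.

1.0377 (arbitrage exists)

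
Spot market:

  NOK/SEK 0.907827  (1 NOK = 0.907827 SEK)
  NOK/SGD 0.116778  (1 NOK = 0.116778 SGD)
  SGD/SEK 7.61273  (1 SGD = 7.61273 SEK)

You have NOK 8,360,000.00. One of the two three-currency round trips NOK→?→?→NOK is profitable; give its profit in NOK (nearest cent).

Profitable loop is NOK → SEK → SGD → NOK:
NOK 8,360,000.00 × 0.907827 = SEK 7,589,433.72
SEK 7,589,433.72 ÷ 7.61273 = SGD 996,939.83
SGD 996,939.83 ÷ 0.116778 = NOK 8,537,051.72
Profit = NOK 8,537,051.72 − NOK 8,360,000.00

Profit: NOK 177,051.72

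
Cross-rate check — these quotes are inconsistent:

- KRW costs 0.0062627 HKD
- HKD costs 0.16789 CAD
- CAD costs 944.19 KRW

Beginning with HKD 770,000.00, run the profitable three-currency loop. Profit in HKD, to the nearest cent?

Profit: HKD 5,612.66

Profitable loop is HKD → KRW → CAD → HKD:
HKD 770,000.00 ÷ 0.0062627 = KRW 122,950,165
KRW 122,950,165 ÷ 944.19 = CAD 130,217.61
CAD 130,217.61 ÷ 0.16789 = HKD 775,612.66
Profit = HKD 775,612.66 − HKD 770,000.00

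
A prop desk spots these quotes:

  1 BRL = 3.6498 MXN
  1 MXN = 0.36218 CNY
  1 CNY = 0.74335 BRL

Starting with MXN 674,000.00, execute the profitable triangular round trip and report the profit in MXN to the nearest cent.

Profit: MXN 11,919.29

Profitable loop is MXN → BRL → CNY → MXN:
MXN 674,000.00 ÷ 3.6498 = BRL 184,667.65
BRL 184,667.65 ÷ 0.74335 = CNY 248,426.25
CNY 248,426.25 ÷ 0.36218 = MXN 685,919.29
Profit = MXN 685,919.29 − MXN 674,000.00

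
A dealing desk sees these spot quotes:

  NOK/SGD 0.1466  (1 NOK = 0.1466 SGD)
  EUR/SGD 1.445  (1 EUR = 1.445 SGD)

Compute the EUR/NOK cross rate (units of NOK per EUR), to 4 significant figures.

EUR/NOK = 9.857

1 EUR × 1.445 = 1.445 SGD
1.445 SGD ÷ 0.1466 = 9.85675 NOK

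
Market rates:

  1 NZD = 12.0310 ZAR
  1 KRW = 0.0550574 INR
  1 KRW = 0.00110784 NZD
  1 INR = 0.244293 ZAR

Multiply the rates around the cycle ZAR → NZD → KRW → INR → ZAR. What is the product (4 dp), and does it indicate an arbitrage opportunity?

1.0091 (arbitrage exists)

Around ZAR → NZD → KRW → INR → ZAR: 1 ÷ 12.0310 ÷ 0.00110784 × 0.0550574 × 0.244293 = 1.009132
Product > 1; profitable direction is ZAR → NZD → KRW → INR → ZAR.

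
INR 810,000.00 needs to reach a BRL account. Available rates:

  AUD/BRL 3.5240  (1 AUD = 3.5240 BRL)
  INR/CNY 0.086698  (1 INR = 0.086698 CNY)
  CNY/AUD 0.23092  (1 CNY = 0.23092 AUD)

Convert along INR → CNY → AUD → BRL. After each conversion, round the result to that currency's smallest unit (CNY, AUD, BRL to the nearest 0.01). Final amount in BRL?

BRL 57,146.73

INR 810,000.00 × 0.086698 = CNY 70,225.38
CNY 70,225.38 × 0.23092 = AUD 16,216.44
AUD 16,216.44 × 3.5240 = BRL 57,146.73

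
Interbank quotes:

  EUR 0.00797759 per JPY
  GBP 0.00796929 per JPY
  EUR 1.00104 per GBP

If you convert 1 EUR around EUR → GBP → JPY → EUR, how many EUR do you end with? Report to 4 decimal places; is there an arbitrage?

Around EUR → GBP → JPY → EUR: 1 ÷ 1.00104 ÷ 0.00796929 × 0.00797759 = 1.000001
Product ≈ 1 (deviation 0.000%, within rounding noise).

1.0000 (no arbitrage)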